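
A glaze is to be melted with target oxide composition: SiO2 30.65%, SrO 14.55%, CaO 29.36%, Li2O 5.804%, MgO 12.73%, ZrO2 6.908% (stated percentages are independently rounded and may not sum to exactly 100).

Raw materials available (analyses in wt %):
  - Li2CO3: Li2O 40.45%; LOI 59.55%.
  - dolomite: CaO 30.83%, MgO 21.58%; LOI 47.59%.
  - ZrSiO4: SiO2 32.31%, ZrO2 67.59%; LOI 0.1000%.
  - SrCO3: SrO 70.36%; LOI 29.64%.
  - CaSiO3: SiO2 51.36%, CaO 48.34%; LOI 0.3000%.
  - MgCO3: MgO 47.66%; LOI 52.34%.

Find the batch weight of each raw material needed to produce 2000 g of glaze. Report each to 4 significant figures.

Values along the way appear, with 4-significant-digit rounding, at each printed step — all arithmetic carries full precision through every step; every reported figure takes exactly one rounding; the derived quantities, which include LOI, totals, the six compositions, glass mass, yield, are recomputed in full precision, as written in the problem or answer text, from the weighed amounts for 2000 g of glass.
The oxide mass targets at 2000 g glaze:
  SiO2: 30.65% × 2000 = 613.0 g
  SrO: 14.55% × 2000 = 291.0 g
  CaO: 29.36% × 2000 = 587.2 g
  Li2O: 5.804% × 2000 = 116.1 g
  MgO: 12.73% × 2000 = 254.6 g
  ZrO2: 6.908% × 2000 = 138.2 g
Mass-balance tally per oxide using the reported weights, for the quoted basis mass (each sum matches its target mass once rounding is allowed for):
  SiO2: 204.4·0.3231 + 1065·0.5136 = 613.0 g (target 613.0 g)
  SrO: 413.6·0.7036 = 291.0 g (target 291.0 g)
  CaO: 234.9·0.3083 + 1065·0.4834 = 587.2 g (target 587.2 g)
  Li2O: 287.0·0.4045 = 116.1 g (target 116.1 g)
  MgO: 234.9·0.2158 + 427.9·0.4766 = 254.6 g (target 254.6 g)
  ZrO2: 204.4·0.6759 = 138.2 g (target 138.2 g)
Consistency of the glass mass: total charge less LOI = 2000 g (the targets, summed, come to 2000 g; against the stated basis, 2000 g — deltas are rounding alone).
Total batch = Σ batch = 2633 g; ignition loss, Σ(batch × LOI) = 632.7 g; yield = glass ÷ total batch = 75.97%.

Batch per 2000 g glaze:
  Li2CO3: 287.0 g
  dolomite: 234.9 g
  ZrSiO4: 204.4 g
  SrCO3: 413.6 g
  CaSiO3: 1065 g
  MgCO3: 427.9 g
Total batch = 2633 g; LOI loss = 632.7 g; yield = 75.97%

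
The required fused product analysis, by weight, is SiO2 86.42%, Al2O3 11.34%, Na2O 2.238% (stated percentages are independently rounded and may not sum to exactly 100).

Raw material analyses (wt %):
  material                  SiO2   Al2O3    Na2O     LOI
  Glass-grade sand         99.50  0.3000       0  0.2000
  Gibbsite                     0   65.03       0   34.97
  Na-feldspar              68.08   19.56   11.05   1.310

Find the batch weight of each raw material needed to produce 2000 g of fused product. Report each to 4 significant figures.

All internal work holds full float precision all the way through — working values are shown with 4-significant-figure rounding when written out; a single rounding yields every reported number; the derived quantities, including the yield, the three compositions, the totals, ignition loss, glass mass, are rebuilt from the batch weights per 2000 g of glass at full precision, exactly as printed in question or answer.
The oxide mass targets at 2000 g fused product:
  SiO2: 86.42% × 2000 = 1728 g
  Al2O3: 11.34% × 2000 = 226.8 g
  Na2O: 2.238% × 2000 = 44.76 g
Oxide-by-oxide audit with the batch weights as given, at the basis given (target by target, the sums agree modulo rounding of the values):
  SiO2: 1460·0.9950 + 405.1·0.6808 = 1728 g (target 1728 g)
  Al2O3: 1460·0.003000 + 220.2·0.6503 + 405.1·0.1956 = 226.8 g (target 226.8 g)
  Na2O: 405.1·0.1105 = 44.76 g (target 44.76 g)
Glass mass check: the batch minus its LOI: 2000 g (the Σ of target masses is 2000 g; basis as stated: 2000 g — rounding explains the deltas).
Total batch = Σ batch = 2085 g; loss to ignition Σ batch·LOI = 85.23 g; as yield: glass ÷ batch → 95.91%.

Batch per 2000 g fused product:
  Glass-grade sand: 1460 g
  Gibbsite: 220.2 g
  Na-feldspar: 405.1 g
Total batch = 2085 g; LOI loss = 85.23 g; yield = 95.91%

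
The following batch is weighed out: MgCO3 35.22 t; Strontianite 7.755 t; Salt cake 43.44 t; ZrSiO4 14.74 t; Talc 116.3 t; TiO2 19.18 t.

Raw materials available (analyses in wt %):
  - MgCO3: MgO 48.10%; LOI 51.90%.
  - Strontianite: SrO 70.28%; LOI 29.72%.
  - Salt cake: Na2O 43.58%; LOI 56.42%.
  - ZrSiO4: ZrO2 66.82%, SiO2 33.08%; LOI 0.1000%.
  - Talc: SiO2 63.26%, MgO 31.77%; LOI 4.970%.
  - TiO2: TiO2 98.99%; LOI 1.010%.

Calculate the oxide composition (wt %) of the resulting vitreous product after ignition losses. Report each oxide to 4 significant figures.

Glass mass = 185.6 t (batch 236.6 − LOI 51.08).
Composition: ZrO2 5.308%, TiO2 10.23%, SiO2 42.28%, SrO 2.937%, Na2O 10.20%, MgO 29.04%

The working math runs at full precision at all times. Values along the way are printed rounded to four significant digits within the worked lines. Exactly one rounding goes into each reported number — all derived quantities (the totals, LOI, six oxide percentages, the yield, glass mass) are rebuilt using the weight values on 185.6 t of glass at full float precision as written in the question or the answer.
Delivered oxide masses:
  ZrO2: 14.74·0.6682 = 9.849 t
  TiO2: 19.18·0.9899 = 18.99 t
  SiO2: 14.74·0.3308 + 116.3·0.6326 = 78.45 t
  SrO: 7.755·0.7028 = 5.450 t
  Na2O: 43.44·0.4358 = 18.93 t
  MgO: 35.22·0.4810 + 116.3·0.3177 = 53.89 t
LOI: 35.22·0.5190 + 7.755·0.2972 + 43.44·0.5642 + 14.74·0.001000 + 116.3·0.04970 + 19.18·0.01010 = 51.08 t
The glass mass, total less LOI, = 236.6 − 51.08 = 185.6 t (matching Σ of the oxides)
percent share: oxide ÷ glass, ×100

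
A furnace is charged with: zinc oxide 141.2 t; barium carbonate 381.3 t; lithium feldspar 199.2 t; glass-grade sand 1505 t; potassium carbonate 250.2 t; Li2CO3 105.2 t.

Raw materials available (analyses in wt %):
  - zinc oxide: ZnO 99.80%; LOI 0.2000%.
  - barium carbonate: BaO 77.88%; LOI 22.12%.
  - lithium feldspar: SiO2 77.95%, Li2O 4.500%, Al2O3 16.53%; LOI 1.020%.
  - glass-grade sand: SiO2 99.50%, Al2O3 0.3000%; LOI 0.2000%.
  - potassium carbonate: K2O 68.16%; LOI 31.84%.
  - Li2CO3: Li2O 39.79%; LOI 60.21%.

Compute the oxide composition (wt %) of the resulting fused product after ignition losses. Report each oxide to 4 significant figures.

Glass mass = 2349 t (batch 2582 − LOI 232.7).
Composition: SiO2 70.35%, Li2O 2.163%, K2O 7.259%, ZnO 5.998%, Al2O3 1.594%, BaO 12.64%

Intermediates are displayed rounded to four significant digits on the page. All internal work maintains exact precision through the solve; each reported value takes just one rounding — derived quantities (totals, net glass mass, ignition loss, the yield, the six compositions) are re-derived starting from the weights for 2349 t of glass in full precision, as they appear in the problem or the answer.
Delivered oxide masses:
  SiO2: 199.2·0.7795 + 1505·0.9950 = 1653 t
  Li2O: 199.2·0.04500 + 105.2·0.3979 = 50.82 t
  K2O: 250.2·0.6816 = 170.5 t
  ZnO: 141.2·0.9980 = 140.9 t
  Al2O3: 199.2·0.1653 + 1505·0.003000 = 37.44 t
  BaO: 381.3·0.7788 = 297.0 t
LOI: 141.2·0.002000 + 381.3·0.2212 + 199.2·0.01020 + 1505·0.002000 + 250.2·0.3184 + 105.2·0.6021 = 232.7 t
Glass mass = batch − LOI = 2582 − 232.7 = 2349 t (matching Σ of the oxides)
wt % = 100 × oxide mass / glass mass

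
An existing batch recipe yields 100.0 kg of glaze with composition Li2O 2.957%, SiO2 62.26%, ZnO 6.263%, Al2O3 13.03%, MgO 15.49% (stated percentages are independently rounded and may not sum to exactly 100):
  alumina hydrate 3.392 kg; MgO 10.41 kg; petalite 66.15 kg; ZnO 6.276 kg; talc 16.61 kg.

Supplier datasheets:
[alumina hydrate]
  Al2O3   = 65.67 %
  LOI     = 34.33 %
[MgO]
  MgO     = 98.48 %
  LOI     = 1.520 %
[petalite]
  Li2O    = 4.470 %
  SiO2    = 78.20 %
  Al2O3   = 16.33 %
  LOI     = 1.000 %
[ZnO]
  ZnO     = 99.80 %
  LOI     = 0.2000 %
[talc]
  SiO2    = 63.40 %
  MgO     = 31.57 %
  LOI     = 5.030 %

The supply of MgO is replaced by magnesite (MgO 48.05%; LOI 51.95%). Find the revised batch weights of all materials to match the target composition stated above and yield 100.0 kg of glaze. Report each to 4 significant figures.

Revised batch per 100.0 kg glaze:
  alumina hydrate: 3.392 kg
  magnesite: 21.33 kg
  petalite: 66.15 kg
  ZnO: 6.276 kg
  talc: 16.61 kg
Total batch = 113.8 kg; LOI loss = 13.75 kg

All internal work holds exact precision end to end. Values along the way are shown, with 4-significant-digit rounding, in the working. Exactly one rounding is applied to each reported number. The derived quantities (ignition loss, totals, five oxide percentages, net glass mass, yield) are computed at full precision using the weight values at 100.0 kg of glass, as quoted within either problem or answer.
Per-oxide target masses for 100.0 kg glaze:
  Li2O: 2.957% × 100.0 = 2.957 kg
  SiO2: 62.26% × 100.0 = 62.26 kg
  ZnO: 6.263% × 100.0 = 6.263 kg
  Al2O3: 13.03% × 100.0 = 13.03 kg
  MgO: 15.49% × 100.0 = 15.49 kg
Verifying the oxide balance per the reported batch figures, under the basis named above (sums match the target masses given rounding of the digits):
  Li2O: 66.15·0.04470 = 2.957 kg (target 2.957 kg)
  SiO2: 66.15·0.7820 + 16.61·0.6340 = 62.26 kg (target 62.26 kg)
  ZnO: 6.276·0.9980 = 6.263 kg (target 6.263 kg)
  Al2O3: 3.392·0.6567 + 66.15·0.1633 = 13.03 kg (target 13.03 kg)
  MgO: 21.33·0.4805 + 16.61·0.3157 = 15.49 kg (target 15.49 kg)
Glass-mass sanity pass: total batch − LOI = 100.0 kg (targets for the oxides total 100.0 kg; stated basis 100.0 kg — deltas are rounding alone).
Batch grand total — Σ batch = 113.8 kg; LOI loss = Σ batch·LOI = 13.75 kg; yield: glass divided by total = 87.91%.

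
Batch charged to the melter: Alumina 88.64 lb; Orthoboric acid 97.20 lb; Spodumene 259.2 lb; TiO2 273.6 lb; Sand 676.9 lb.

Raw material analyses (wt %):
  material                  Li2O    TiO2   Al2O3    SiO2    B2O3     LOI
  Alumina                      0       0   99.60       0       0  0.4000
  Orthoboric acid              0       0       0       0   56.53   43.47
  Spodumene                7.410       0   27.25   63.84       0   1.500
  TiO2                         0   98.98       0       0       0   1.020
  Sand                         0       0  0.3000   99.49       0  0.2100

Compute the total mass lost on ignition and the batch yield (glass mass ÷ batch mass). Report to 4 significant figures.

LOI loss = 50.71 lb; glass = 1345 lb; yield = 96.37%

All arithmetic holds exact precision at all times. Working values are printed rounded to four significant figures in the printout. Each reported value carries a single rounding. Derived quantities are carried using the weight values at 1345 lb of glass at exact precision (yield, five oxide percentages, totals, LOI, net glass mass), as given in either problem or answer.
Each material's LOI contribution:
  Alumina: 88.64 × 0.004000 = 0.3546 lb
  Orthoboric acid: 97.20 × 0.4347 = 42.25 lb
  Spodumene: 259.2 × 0.01500 = 3.888 lb
  TiO2: 273.6 × 0.01020 = 2.791 lb
  Sand: 676.9 × 0.002100 = 1.421 lb
Total LOI = 50.71 lb
Glass = batch − LOI = 1396 − 50.71 = 1345 lb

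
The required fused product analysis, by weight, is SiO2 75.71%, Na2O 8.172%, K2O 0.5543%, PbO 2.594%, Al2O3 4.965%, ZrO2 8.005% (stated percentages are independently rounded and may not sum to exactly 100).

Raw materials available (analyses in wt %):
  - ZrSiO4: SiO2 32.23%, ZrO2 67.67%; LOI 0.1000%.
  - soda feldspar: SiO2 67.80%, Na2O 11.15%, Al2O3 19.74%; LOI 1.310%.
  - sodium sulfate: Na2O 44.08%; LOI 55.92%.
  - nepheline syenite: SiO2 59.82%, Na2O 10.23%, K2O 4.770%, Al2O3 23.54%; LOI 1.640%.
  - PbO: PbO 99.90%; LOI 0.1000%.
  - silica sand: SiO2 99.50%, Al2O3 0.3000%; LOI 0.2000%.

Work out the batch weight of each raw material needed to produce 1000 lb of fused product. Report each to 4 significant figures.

Batch per 1000 lb fused product:
  ZrSiO4: 118.3 lb
  soda feldspar: 104.1 lb
  sodium sulfate: 132.1 lb
  nepheline syenite: 116.2 lb
  PbO: 25.97 lb
  silica sand: 581.8 lb
Total batch = 1078 lb; LOI loss = 78.45 lb; yield = 92.73%

Mid-chain values are printed, rounded to 4 significant figures, when written out; each numeric step keeps full precision at every stage. A single rounding finalizes every reported result. Derived quantities (glass mass, the six compositions, the totals, ignition loss, yield) are computed at exact precision starting from the weights for 1000 lb of glass as quoted within problem or answer.
Target masses of each oxide per 1000 lb fused product:
  SiO2: 75.71% × 1000 = 757.1 lb
  Na2O: 8.172% × 1000 = 81.72 lb
  K2O: 0.5543% × 1000 = 5.543 lb
  PbO: 2.594% × 1000 = 25.94 lb
  Al2O3: 4.965% × 1000 = 49.65 lb
  ZrO2: 8.005% × 1000 = 80.05 lb
Checking each oxide sum applying the batch weights above, under the basis named above (summed amounts equal target values once rounding is allowed for):
  SiO2: 118.3·0.3223 + 104.1·0.6780 + 116.2·0.5982 + 581.8·0.9950 = 757.1 lb (target 757.1 lb)
  Na2O: 104.1·0.1115 + 132.1·0.4408 + 116.2·0.1023 = 81.72 lb (target 81.72 lb)
  K2O: 116.2·0.04770 = 5.543 lb (target 5.543 lb)
  PbO: 25.97·0.9990 = 25.94 lb (target 25.94 lb)
  Al2O3: 104.1·0.1974 + 116.2·0.2354 + 581.8·0.003000 = 49.65 lb (target 49.65 lb)
  ZrO2: 118.3·0.6767 = 80.05 lb (target 80.05 lb)
Glass-mass closure: net batch after ignition = 1000 lb (the targets, summed, come to 1000 lb; versus the stated basis of 1000 lb — deltas are rounding alone).
Whole-batch sum: Σ batch = 1078 lb; LOI loss = Σ batch·LOI = 78.45 lb; the yield ratio, glass ÷ batch: 92.73%.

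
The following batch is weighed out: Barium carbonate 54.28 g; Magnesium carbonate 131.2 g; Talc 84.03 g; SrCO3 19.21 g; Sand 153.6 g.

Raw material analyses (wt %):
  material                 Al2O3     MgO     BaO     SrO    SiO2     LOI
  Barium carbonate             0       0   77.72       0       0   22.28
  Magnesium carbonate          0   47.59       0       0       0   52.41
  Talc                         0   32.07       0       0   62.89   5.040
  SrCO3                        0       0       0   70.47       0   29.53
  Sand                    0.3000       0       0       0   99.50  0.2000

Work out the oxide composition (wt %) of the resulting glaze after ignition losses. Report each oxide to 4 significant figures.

Glass mass = 351.2 g (batch 442.3 − LOI 91.07).
Composition: Al2O3 0.1312%, MgO 25.45%, BaO 12.01%, SrO 3.854%, SiO2 58.56%

Each numeric step carries full precision in all steps. In-progress results are shown rounded to 4 significant figures across the worked steps; exactly one rounding goes into each reported figure; all derived quantities are rebuilt in full float precision (the yield, glass mass, ignition loss, the totals, the five compositions) from the weighed amounts on 351.2 g of glass, as they appear in the problem or the answer.
Mass of each oxide from the mix:
  Al2O3: 153.6·0.003000 = 0.4608 g
  MgO: 131.2·0.4759 + 84.03·0.3207 = 89.39 g
  BaO: 54.28·0.7772 = 42.19 g
  SrO: 19.21·0.7047 = 13.54 g
  SiO2: 84.03·0.6289 + 153.6·0.9950 = 205.7 g
LOI: 54.28·0.2228 + 131.2·0.5241 + 84.03·0.05040 + 19.21·0.2953 + 153.6·0.002000 = 91.07 g
Glass = total batch minus LOI = 442.3 − 91.07 = 351.2 g (= the summed oxide contributions)
each oxide over glass, ×100, is wt %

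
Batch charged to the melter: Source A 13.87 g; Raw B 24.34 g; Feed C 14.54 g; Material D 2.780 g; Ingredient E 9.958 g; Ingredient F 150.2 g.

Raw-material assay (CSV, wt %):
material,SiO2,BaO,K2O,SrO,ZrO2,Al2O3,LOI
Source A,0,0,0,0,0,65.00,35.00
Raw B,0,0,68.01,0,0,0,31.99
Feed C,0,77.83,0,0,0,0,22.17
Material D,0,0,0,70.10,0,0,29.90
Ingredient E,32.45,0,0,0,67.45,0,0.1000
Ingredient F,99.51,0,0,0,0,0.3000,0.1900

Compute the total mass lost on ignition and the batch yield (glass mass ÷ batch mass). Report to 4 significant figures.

Each numeric step keeps exact precision through every step; intermediates are displayed, rounded to four significant digits, in the working. Exactly one rounding goes into every reported number. The derived quantities (glass mass, yield, the six compositions, totals, LOI) are computed at full precision using the weight values on 198.7 g of glass, exactly as shown in either problem or answer.
Per-material ignition loss:
  Source A: 13.87 × 0.3500 = 4.854 g
  Raw B: 24.34 × 0.3199 = 7.786 g
  Feed C: 14.54 × 0.2217 = 3.224 g
  Material D: 2.780 × 0.2990 = 0.8312 g
  Ingredient E: 9.958 × 0.001000 = 0.009958 g
  Ingredient F: 150.2 × 0.001900 = 0.2854 g
Total LOI = 16.99 g
Glass = batch − LOI = 215.7 − 16.99 = 198.7 g

LOI loss = 16.99 g; glass = 198.7 g; yield = 92.12%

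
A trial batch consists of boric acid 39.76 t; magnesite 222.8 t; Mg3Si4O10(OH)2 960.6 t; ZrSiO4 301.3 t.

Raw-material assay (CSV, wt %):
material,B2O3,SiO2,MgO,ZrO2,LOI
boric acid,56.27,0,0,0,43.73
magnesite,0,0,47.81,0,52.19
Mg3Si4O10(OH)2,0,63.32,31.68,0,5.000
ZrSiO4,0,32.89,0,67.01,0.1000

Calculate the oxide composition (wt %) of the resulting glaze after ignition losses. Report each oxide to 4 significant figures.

The working math maintains full float precision in all steps — intermediates appear rounded to four significant digits as written. Each reported result takes just one rounding — all derived quantities are carried using the weight values for 1342 t of glass at full float precision (yield, net glass mass, ignition loss, four oxide percentages, totals) as they appear in the problem or the answer.
Oxide masses out of the charge:
  B2O3: 39.76·0.5627 = 22.37 t
  SiO2: 960.6·0.6332 + 301.3·0.3289 = 707.3 t
  MgO: 222.8·0.4781 + 960.6·0.3168 = 410.8 t
  ZrO2: 301.3·0.6701 = 201.9 t
LOI: 39.76·0.4373 + 222.8·0.5219 + 960.6·0.05000 + 301.3·0.001000 = 182.0 t
Net of LOI, the glass mass = 1524 − 182.0 = 1342 t (= Σ oxide masses)
wt % = oxide mass / glass mass × 100

Glass mass = 1342 t (batch 1524 − LOI 182.0).
Composition: B2O3 1.667%, SiO2 52.69%, MgO 30.60%, ZrO2 15.04%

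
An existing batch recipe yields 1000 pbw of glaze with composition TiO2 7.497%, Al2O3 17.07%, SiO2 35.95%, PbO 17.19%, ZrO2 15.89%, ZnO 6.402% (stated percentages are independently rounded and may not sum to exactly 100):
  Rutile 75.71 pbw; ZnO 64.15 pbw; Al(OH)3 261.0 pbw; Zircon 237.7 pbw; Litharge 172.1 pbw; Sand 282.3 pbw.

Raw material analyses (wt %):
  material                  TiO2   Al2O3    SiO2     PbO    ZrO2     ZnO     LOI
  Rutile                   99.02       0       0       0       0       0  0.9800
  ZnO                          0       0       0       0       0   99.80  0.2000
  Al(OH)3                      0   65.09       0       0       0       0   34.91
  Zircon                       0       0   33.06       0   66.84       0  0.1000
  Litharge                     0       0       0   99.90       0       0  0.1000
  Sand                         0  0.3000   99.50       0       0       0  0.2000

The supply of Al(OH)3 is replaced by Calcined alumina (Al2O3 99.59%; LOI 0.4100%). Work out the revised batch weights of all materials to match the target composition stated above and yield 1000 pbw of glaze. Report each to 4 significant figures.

Full float precision is carried at each step — the intermediate values are shown rounded off to 4 significant digits in the working — every reported result undergoes a single rounding — the derived quantities, which include LOI, the totals, yield, glass mass, the six compositions, are recomputed in full precision, as quoted within question or answer, using the weight values for 1000 pbw of glass.
Per-oxide target masses for 1000 pbw glaze:
  TiO2: 7.497% × 1000 = 74.97 pbw
  Al2O3: 17.07% × 1000 = 170.7 pbw
  SiO2: 35.95% × 1000 = 359.5 pbw
  PbO: 17.19% × 1000 = 171.9 pbw
  ZrO2: 15.89% × 1000 = 158.9 pbw
  ZnO: 6.402% × 1000 = 64.02 pbw
Verifying the oxide balance on the weights just shown, under the basis named above (target by target, the sums agree once rounding is allowed for):
  TiO2: 75.71·0.9902 = 74.97 pbw (target 74.97 pbw)
  Al2O3: 170.6·0.9959 + 282.3·0.003000 = 170.7 pbw (target 170.7 pbw)
  SiO2: 237.7·0.3306 + 282.3·0.9950 = 359.5 pbw (target 359.5 pbw)
  PbO: 172.1·0.9990 = 171.9 pbw (target 171.9 pbw)
  ZrO2: 237.7·0.6684 = 158.9 pbw (target 158.9 pbw)
  ZnO: 64.15·0.9980 = 64.02 pbw (target 64.02 pbw)
Glass-mass sanity pass: batch total minus LOI = 1000 pbw (oxide target masses add up to 1000 pbw; versus the stated basis of 1000 pbw — differing by rounding only).
Whole-batch sum: Σ batch = 1003 pbw; Σ batch·LOI gives LOI loss = 2.544 pbw; yield, glass over the total, = 99.75%.

Revised batch per 1000 pbw glaze:
  Rutile: 75.71 pbw
  ZnO: 64.15 pbw
  Calcined alumina: 170.6 pbw
  Zircon: 237.7 pbw
  Litharge: 172.1 pbw
  Sand: 282.3 pbw
Total batch = 1003 pbw; LOI loss = 2.544 pbw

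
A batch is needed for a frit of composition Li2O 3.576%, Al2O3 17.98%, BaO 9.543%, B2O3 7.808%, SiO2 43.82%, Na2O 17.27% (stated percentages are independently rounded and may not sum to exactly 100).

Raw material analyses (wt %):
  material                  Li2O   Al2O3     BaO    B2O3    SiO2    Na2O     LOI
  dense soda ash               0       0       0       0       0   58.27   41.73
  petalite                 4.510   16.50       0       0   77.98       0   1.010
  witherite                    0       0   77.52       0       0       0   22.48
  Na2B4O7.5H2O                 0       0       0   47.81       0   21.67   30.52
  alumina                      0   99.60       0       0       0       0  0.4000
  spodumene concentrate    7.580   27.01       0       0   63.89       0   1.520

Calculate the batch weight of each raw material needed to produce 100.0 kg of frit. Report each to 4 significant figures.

Each numeric step holds exact precision from first step to last; in-progress results are printed rounded to 4 significant digits within the worked lines. Exactly one rounding goes into every reported result — the derived quantities, including totals, the yield, six oxide percentages, net glass mass, ignition loss, are recomputed from the weighed amounts on 100.0 kg of glass in full precision as set out in the problem or answer text.
Per-oxide target masses for 100.0 kg frit:
  Li2O: 3.576% × 100.0 = 3.576 kg
  Al2O3: 17.98% × 100.0 = 17.98 kg
  BaO: 9.543% × 100.0 = 9.543 kg
  B2O3: 7.808% × 100.0 = 7.808 kg
  SiO2: 43.82% × 100.0 = 43.82 kg
  Na2O: 17.27% × 100.0 = 17.27 kg
Mass-balance tally per oxide per the reported batch figures, per the basis as stated (delivered sums recover each target within answer rounding):
  Li2O: 34.23·0.04510 + 26.81·0.07580 = 3.576 kg (target 3.576 kg)
  Al2O3: 34.23·0.1650 + 5.111·0.9960 + 26.81·0.2701 = 17.98 kg (target 17.98 kg)
  BaO: 12.31·0.7752 = 9.543 kg (target 9.543 kg)
  B2O3: 16.33·0.4781 = 7.807 kg (target 7.808 kg)
  SiO2: 34.23·0.7798 + 26.81·0.6389 = 43.82 kg (target 43.82 kg)
  Na2O: 23.56·0.5827 + 16.33·0.2167 = 17.27 kg (target 17.27 kg)
Consistency of the glass mass: Σ batch − LOI loss = 99.99 kg (the targets, summed, come to 100.0 kg; stated basis 100.0 kg — rounding explains the deltas).
Summing the batch: Σ batch = 118.4 kg; ignition loss, Σ(batch × LOI) = 18.36 kg; as yield: glass ÷ batch → 84.49%.

Batch per 100.0 kg frit:
  dense soda ash: 23.56 kg
  petalite: 34.23 kg
  witherite: 12.31 kg
  Na2B4O7.5H2O: 16.33 kg
  alumina: 5.111 kg
  spodumene concentrate: 26.81 kg
Total batch = 118.4 kg; LOI loss = 18.36 kg; yield = 84.49%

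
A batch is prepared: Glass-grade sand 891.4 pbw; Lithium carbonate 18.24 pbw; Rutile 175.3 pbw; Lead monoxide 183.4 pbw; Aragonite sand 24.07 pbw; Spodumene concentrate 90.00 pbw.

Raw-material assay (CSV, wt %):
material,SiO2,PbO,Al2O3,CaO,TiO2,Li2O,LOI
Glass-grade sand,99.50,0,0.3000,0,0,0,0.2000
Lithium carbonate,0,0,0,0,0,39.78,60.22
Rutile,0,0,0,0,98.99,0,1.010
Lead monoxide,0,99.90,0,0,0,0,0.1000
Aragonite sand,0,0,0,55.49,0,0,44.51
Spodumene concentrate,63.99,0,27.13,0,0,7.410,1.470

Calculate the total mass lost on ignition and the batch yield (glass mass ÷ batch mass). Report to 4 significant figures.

Full precision is maintained through every step — mid-chain values are printed (rounded to four significant digits) in the working; each reported number carries a single rounding — all derived quantities, including totals, net glass mass, the six compositions, the yield, ignition loss, are carried using the weight values per 1356 pbw of glass in full precision, as quoted within the problem or the answer.
Per-material ignition loss:
  Glass-grade sand: 891.4 × 0.002000 = 1.783 pbw
  Lithium carbonate: 18.24 × 0.6022 = 10.98 pbw
  Rutile: 175.3 × 0.01010 = 1.771 pbw
  Lead monoxide: 183.4 × 0.001000 = 0.1834 pbw
  Aragonite sand: 24.07 × 0.4451 = 10.71 pbw
  Spodumene concentrate: 90.00 × 0.01470 = 1.323 pbw
Total LOI = 26.76 pbw
Glass = batch − LOI = 1382 − 26.76 = 1356 pbw

LOI loss = 26.76 pbw; glass = 1356 pbw; yield = 98.06%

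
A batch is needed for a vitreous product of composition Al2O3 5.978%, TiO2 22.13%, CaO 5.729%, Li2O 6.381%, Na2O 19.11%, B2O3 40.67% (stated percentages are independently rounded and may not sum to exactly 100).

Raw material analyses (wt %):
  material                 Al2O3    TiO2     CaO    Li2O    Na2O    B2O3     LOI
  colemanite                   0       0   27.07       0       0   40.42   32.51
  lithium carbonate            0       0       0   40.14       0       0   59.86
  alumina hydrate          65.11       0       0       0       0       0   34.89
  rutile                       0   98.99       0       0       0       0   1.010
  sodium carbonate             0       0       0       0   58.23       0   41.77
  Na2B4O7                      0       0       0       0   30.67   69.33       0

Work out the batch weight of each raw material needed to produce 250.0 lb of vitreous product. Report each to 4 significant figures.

Intermediates appear (rounded to 4 significant digits) in the working; the working math keeps full precision all the way through. Exactly one rounding lands on every reported value — the derived quantities, including net glass mass, totals, ignition loss, the six compositions, yield, are carried using the weight values per 250.0 lb of glass in exact precision precisely as stated by problem or answer.
Target oxide masses per 250.0 lb vitreous product:
  Al2O3: 5.978% × 250.0 = 14.94 lb
  TiO2: 22.13% × 250.0 = 55.32 lb
  CaO: 5.729% × 250.0 = 14.32 lb
  Li2O: 6.381% × 250.0 = 15.95 lb
  Na2O: 19.11% × 250.0 = 47.78 lb
  B2O3: 40.67% × 250.0 = 101.7 lb
Mass-balance tally per oxide per the reported batch figures, on the stated basis (each sum matches its target mass net of answer rounding effects):
  Al2O3: 22.95·0.6511 = 14.94 lb (target 14.94 lb)
  TiO2: 55.89·0.9899 = 55.33 lb (target 55.32 lb)
  CaO: 52.91·0.2707 = 14.32 lb (target 14.32 lb)
  Li2O: 39.74·0.4014 = 15.95 lb (target 15.95 lb)
  Na2O: 21.05·0.5823 + 115.8·0.3067 = 47.77 lb (target 47.78 lb)
  B2O3: 52.91·0.4042 + 115.8·0.6933 = 101.7 lb (target 101.7 lb)
Auditing the glass mass value: Σ batch − LOI loss = 250.0 lb (the targets, summed, come to 250.0 lb; the stated basis being 250.0 lb — deltas are rounding alone).
Summing the batch: Σ batch = 308.3 lb; Σ batch·LOI gives LOI loss = 58.35 lb; the yield ratio, glass ÷ batch: 81.07%.

Batch per 250.0 lb vitreous product:
  colemanite: 52.91 lb
  lithium carbonate: 39.74 lb
  alumina hydrate: 22.95 lb
  rutile: 55.89 lb
  sodium carbonate: 21.05 lb
  Na2B4O7: 115.8 lb
Total batch = 308.3 lb; LOI loss = 58.35 lb; yield = 81.07%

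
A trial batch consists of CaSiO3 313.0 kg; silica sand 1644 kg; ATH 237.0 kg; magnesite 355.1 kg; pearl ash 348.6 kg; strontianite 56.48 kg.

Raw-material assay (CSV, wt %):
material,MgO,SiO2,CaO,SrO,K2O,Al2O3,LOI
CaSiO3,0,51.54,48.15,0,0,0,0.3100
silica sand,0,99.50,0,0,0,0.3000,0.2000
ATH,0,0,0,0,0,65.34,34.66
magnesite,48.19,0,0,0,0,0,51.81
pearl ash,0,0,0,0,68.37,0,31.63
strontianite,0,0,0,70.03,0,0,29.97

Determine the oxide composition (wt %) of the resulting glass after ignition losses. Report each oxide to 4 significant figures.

Each numeric step keeps full float precision at all times; mid-chain values appear rounded to 4 significant digits within the worked lines — each reported value is rounded exactly once; all derived quantities, including LOI, glass mass, the totals, the six compositions, yield, are carried from the batch weights at 2557 kg of glass in full float precision as given in the question or the answer.
Mass of each oxide from the mix:
  MgO: 355.1·0.4819 = 171.1 kg
  SiO2: 313.0·0.5154 + 1644·0.9950 = 1797 kg
  CaO: 313.0·0.4815 = 150.7 kg
  SrO: 56.48·0.7003 = 39.55 kg
  K2O: 348.6·0.6837 = 238.3 kg
  Al2O3: 1644·0.003000 + 237.0·0.6534 = 159.8 kg
LOI: 313.0·0.003100 + 1644·0.002000 + 237.0·0.3466 + 355.1·0.5181 + 348.6·0.3163 + 56.48·0.2997 = 397.6 kg
Resulting glass, batch − LOI: 2954 − 397.6 = 2557 kg (= the summed oxide contributions)
wt % = 100 × oxide mass / glass mass

Glass mass = 2557 kg (batch 2954 − LOI 397.6).
Composition: MgO 6.693%, SiO2 70.29%, CaO 5.895%, SrO 1.547%, K2O 9.322%, Al2O3 6.250%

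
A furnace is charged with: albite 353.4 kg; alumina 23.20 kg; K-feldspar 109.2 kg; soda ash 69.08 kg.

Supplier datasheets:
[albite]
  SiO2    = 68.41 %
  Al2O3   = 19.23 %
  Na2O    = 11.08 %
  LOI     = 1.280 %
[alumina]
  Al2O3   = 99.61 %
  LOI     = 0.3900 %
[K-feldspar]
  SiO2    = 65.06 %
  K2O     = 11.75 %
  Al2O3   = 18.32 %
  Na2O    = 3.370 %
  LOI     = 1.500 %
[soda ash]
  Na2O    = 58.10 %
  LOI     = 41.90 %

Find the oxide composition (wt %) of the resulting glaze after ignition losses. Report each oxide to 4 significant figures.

Intermediates are shown rounded to four significant digits within the worked lines — all arithmetic holds exact precision in all steps. Exactly one rounding is applied to each reported figure. All derived quantities (net glass mass, the totals, ignition loss, yield, four oxide percentages) are re-derived at full float precision from the weighed amounts at 519.7 kg of glass precisely as stated by problem or answer.
Delivered oxide masses:
  SiO2: 353.4·0.6841 + 109.2·0.6506 = 312.8 kg
  K2O: 109.2·0.1175 = 12.83 kg
  Al2O3: 353.4·0.1923 + 23.20·0.9961 + 109.2·0.1832 = 111.1 kg
  Na2O: 353.4·0.1108 + 109.2·0.03370 + 69.08·0.5810 = 82.97 kg
LOI: 353.4·0.01280 + 23.20·0.003900 + 109.2·0.01500 + 69.08·0.4190 = 35.20 kg
Resulting glass, batch − LOI: 554.9 − 35.20 = 519.7 kg (the oxide masses sum to this)
wt % = oxide mass / glass mass × 100

Glass mass = 519.7 kg (batch 554.9 − LOI 35.20).
Composition: SiO2 60.19%, K2O 2.469%, Al2O3 21.37%, Na2O 15.97%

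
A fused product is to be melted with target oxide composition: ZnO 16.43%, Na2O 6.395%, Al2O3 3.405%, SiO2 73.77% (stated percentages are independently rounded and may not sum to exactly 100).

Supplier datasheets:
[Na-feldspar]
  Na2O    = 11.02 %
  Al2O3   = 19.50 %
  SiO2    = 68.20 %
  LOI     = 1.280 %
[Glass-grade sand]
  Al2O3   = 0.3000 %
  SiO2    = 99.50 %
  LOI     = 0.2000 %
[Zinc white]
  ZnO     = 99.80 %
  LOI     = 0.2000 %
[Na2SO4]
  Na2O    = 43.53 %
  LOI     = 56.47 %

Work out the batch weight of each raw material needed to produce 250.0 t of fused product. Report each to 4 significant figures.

Mid-chain values appear (rounded to four significant figures) between the steps — all internal work runs at exact precision in every operation. Every reported figure takes a single rounding. The derived quantities, which include four oxide percentages, ignition loss, yield, net glass mass, totals, are rebuilt in full precision, as written in the problem or the answer, using the weight values on 250.0 t of glass.
Oxide mass targets, per 250.0 t fused product:
  ZnO: 16.43% × 250.0 = 41.08 t
  Na2O: 6.395% × 250.0 = 15.99 t
  Al2O3: 3.405% × 250.0 = 8.512 t
  SiO2: 73.77% × 250.0 = 184.4 t
Balance tally, oxide-wise, per the reported batch figures, relative to the basis at hand (sums match the target masses once rounding is allowed for):
  ZnO: 41.16·0.9980 = 41.08 t (target 41.08 t)
  Na2O: 41.24·0.1102 + 26.29·0.4353 = 15.99 t (target 15.99 t)
  Al2O3: 41.24·0.1950 + 157.1·0.003000 = 8.513 t (target 8.512 t)
  SiO2: 41.24·0.6820 + 157.1·0.9950 = 184.4 t (target 184.4 t)
Glass-mass sanity pass: the batch minus its LOI: 250.0 t (the Σ of target masses is 250.0 t; against the stated basis, 250.0 t — rounding explains the deltas).
Adding the batch up: Σ batch = 265.8 t; LOI removed, Σ of batch·LOI: 15.77 t; yield: glass divided by total = 94.07%.

Batch per 250.0 t fused product:
  Na-feldspar: 41.24 t
  Glass-grade sand: 157.1 t
  Zinc white: 41.16 t
  Na2SO4: 26.29 t
Total batch = 265.8 t; LOI loss = 15.77 t; yield = 94.07%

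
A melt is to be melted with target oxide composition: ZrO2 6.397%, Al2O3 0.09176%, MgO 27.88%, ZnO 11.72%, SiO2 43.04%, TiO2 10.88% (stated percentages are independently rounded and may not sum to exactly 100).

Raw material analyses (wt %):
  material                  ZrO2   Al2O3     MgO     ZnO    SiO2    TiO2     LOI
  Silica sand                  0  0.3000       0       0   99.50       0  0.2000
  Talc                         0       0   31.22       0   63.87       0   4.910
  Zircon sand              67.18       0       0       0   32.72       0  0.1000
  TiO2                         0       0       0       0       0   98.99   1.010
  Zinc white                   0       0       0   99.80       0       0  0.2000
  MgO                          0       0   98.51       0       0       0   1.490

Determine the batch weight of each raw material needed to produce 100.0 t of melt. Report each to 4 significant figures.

Batch per 100.0 t melt:
  Silica sand: 30.59 t
  Talc: 14.86 t
  Zircon sand: 9.522 t
  TiO2: 10.99 t
  Zinc white: 11.74 t
  MgO: 23.59 t
Total batch = 101.3 t; LOI loss = 1.286 t; yield = 98.73%

Mid-chain values are printed rounded off to 4 significant digits as written. The working math maintains full precision all the way through; each reported number is rounded just once; the derived quantities, including the yield, six oxide percentages, ignition loss, glass mass, totals, are computed starting from the weights for 100.0 t of glass at full float precision, as they appear in the question or the answer.
Per-oxide target masses for 100.0 t melt:
  ZrO2: 6.397% × 100.0 = 6.397 t
  Al2O3: 0.09176% × 100.0 = 0.09176 t
  MgO: 27.88% × 100.0 = 27.88 t
  ZnO: 11.72% × 100.0 = 11.72 t
  SiO2: 43.04% × 100.0 = 43.04 t
  TiO2: 10.88% × 100.0 = 10.88 t
Balance tally, oxide-wise, given the weights on record, under the basis named above (every target is met by its sum given rounding of the digits):
  ZrO2: 9.522·0.6718 = 6.397 t (target 6.397 t)
  Al2O3: 30.59·0.003000 = 0.09177 t (target 0.09176 t)
  MgO: 14.86·0.3122 + 23.59·0.9851 = 27.88 t (target 27.88 t)
  ZnO: 11.74·0.9980 = 11.72 t (target 11.72 t)
  SiO2: 30.59·0.9950 + 14.86·0.6387 + 9.522·0.3272 = 43.04 t (target 43.04 t)
  TiO2: 10.99·0.9899 = 10.88 t (target 10.88 t)
Auditing the glass mass value: batch total minus LOI = 100.0 t (the Σ of target masses is 100.0 t; stated basis 100.0 t — any gap is answer rounding).
Adding the batch up: Σ batch = 101.3 t; loss to ignition Σ batch·LOI = 1.286 t; yield: glass divided by total = 98.73%.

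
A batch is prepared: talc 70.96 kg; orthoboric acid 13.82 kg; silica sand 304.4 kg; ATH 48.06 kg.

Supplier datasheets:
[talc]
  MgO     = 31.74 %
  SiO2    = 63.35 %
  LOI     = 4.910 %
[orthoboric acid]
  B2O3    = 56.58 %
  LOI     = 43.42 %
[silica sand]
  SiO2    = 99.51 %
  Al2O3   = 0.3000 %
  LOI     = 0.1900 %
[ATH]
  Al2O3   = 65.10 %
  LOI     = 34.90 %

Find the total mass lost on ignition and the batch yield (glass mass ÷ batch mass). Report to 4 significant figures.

LOI loss = 26.84 kg; glass = 410.4 kg; yield = 93.86%

All internal work holds full float precision at all times; intermediates appear, rounded to 4 significant digits, in the printout; every reported figure takes exactly one rounding — the derived quantities, which include glass mass, totals, ignition loss, yield, four oxide percentages, are rebuilt at full float precision, as quoted within the question or the answer, using the weight values per 410.4 kg of glass.
Material-by-material LOI:
  talc: 70.96 × 0.04910 = 3.484 kg
  orthoboric acid: 13.82 × 0.4342 = 6.001 kg
  silica sand: 304.4 × 0.001900 = 0.5784 kg
  ATH: 48.06 × 0.3490 = 16.77 kg
Total LOI = 26.84 kg
Glass = batch − LOI = 437.2 − 26.84 = 410.4 kg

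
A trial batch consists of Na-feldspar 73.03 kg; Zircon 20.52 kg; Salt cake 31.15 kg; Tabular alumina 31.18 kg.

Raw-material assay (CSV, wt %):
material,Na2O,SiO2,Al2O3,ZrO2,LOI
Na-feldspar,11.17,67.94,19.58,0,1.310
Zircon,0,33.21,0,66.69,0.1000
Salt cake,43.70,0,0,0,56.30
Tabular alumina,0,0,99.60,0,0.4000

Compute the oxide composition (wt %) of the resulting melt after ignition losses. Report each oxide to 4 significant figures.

All internal work holds full float precision in all steps — working values are displayed with 4-significant-digit rounding as written; every reported figure sees exactly one rounding — all derived quantities, which include ignition loss, yield, glass mass, the four compositions, the totals, are carried at exact precision, exactly as printed in the problem or answer text, using the weight values on 137.2 kg of glass.
Oxide masses out of the charge:
  Na2O: 73.03·0.1117 + 31.15·0.4370 = 21.77 kg
  SiO2: 73.03·0.6794 + 20.52·0.3321 = 56.43 kg
  Al2O3: 73.03·0.1958 + 31.18·0.9960 = 45.35 kg
  ZrO2: 20.52·0.6669 = 13.68 kg
LOI: 73.03·0.01310 + 20.52·0.001000 + 31.15·0.5630 + 31.18·0.004000 = 18.64 kg
Glass = total batch minus LOI = 155.9 − 18.64 = 137.2 kg (= the summed oxide contributions)
wt % = 100 × oxide mass / glass mass

Glass mass = 137.2 kg (batch 155.9 − LOI 18.64).
Composition: Na2O 15.86%, SiO2 41.12%, Al2O3 33.05%, ZrO2 9.971%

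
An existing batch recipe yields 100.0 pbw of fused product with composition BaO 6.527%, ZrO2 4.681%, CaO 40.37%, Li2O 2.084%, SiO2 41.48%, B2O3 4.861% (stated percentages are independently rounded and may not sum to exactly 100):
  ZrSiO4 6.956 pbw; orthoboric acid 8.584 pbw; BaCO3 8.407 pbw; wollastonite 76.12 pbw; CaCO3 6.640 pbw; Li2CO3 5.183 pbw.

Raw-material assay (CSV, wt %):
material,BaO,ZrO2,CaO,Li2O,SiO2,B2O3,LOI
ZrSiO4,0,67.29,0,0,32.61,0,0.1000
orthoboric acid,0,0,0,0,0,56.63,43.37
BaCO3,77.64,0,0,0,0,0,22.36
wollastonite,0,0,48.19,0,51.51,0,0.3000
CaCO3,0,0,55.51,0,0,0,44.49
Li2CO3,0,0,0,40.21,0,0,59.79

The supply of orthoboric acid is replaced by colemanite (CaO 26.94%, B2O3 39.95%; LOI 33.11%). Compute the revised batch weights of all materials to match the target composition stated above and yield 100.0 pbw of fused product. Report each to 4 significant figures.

Revised batch per 100.0 pbw fused product:
  ZrSiO4: 6.956 pbw
  colemanite: 12.17 pbw
  BaCO3: 8.407 pbw
  wollastonite: 76.12 pbw
  CaCO3: 0.7347 pbw
  Li2CO3: 5.183 pbw
Total batch = 109.6 pbw; LOI loss = 9.570 pbw

Each numeric step runs at exact precision at each step; mid-chain values appear, with 4-significant-figure rounding, within the worked lines — each reported figure takes a single rounding; all derived quantities, which include net glass mass, six oxide percentages, yield, LOI, the totals, are re-derived in full float precision, as set out in the question or the answer, from the weighed amounts for 100.0 pbw of glass.
Per-oxide target masses for 100.0 pbw fused product:
  BaO: 6.527% × 100.0 = 6.527 pbw
  ZrO2: 4.681% × 100.0 = 4.681 pbw
  CaO: 40.37% × 100.0 = 40.37 pbw
  Li2O: 2.084% × 100.0 = 2.084 pbw
  SiO2: 41.48% × 100.0 = 41.48 pbw
  B2O3: 4.861% × 100.0 = 4.861 pbw
Balance tally, oxide-wise, using the reported weights, relative to the basis at hand (sum by sum, the targets are met exact up to rounding of places):
  BaO: 8.407·0.7764 = 6.527 pbw (target 6.527 pbw)
  ZrO2: 6.956·0.6729 = 4.681 pbw (target 4.681 pbw)
  CaO: 12.17·0.2694 + 76.12·0.4819 + 0.7347·0.5551 = 40.37 pbw (target 40.37 pbw)
  Li2O: 5.183·0.4021 = 2.084 pbw (target 2.084 pbw)
  SiO2: 6.956·0.3261 + 76.12·0.5151 = 41.48 pbw (target 41.48 pbw)
  B2O3: 12.17·0.3995 = 4.862 pbw (target 4.861 pbw)
Glass-mass bookkeeping: total batch − LOI = 100.0 pbw (oxide target masses add up to 100.0 pbw; against the stated basis, 100.0 pbw — a pure rounding effect).
Batch total: Σ batch = 109.6 pbw; the LOI term Σ batch·LOI equals 9.570 pbw; as yield: glass ÷ batch → 91.27%.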